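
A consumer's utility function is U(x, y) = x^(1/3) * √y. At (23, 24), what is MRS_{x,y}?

MRS = 16/23

MU_x = 1/3·x^(-2/3)·√y and MU_y = 0.5·x^(1/3)·y^(-0.5).
MRS = MU_x/MU_y = (2/3)·y/x.
At (23, 24): MRS = 16/23.
That is, one extra unit of x is worth 16/23 units of y at the margin.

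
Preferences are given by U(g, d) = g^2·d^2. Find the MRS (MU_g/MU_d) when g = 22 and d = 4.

MRS = 2/11

MU_g = 2·g·d^2 and MU_d = 2·g^2·d.
MRS = MU_g/MU_d = d/g.
At (22, 4): MRS = 2/11.
That is, one extra unit of g is worth 2/11 units of d at the margin.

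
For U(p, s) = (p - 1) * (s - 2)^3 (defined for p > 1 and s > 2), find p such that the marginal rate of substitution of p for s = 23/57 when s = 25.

MU_p = (s−2)^3, MU_s = 3·(p−1)·(s−2)^2.
MRS = (1/3)·(s−2)/(p−1).
Substitute s = 25: MRS = (23/3)/(p − 1). Setting this equal to 23/57 gives p − 1 = (23/3)/(23/57) = 19, so p = 20.

p = 20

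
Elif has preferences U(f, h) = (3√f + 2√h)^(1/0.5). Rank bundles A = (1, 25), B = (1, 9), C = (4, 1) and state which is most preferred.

Evaluate utility at each bundle:
U(A) = 169.000.
U(B) = 81.000.
U(C) = 64.000.
Highest utility is A, so A ≻ B ≻ C.

Bundle A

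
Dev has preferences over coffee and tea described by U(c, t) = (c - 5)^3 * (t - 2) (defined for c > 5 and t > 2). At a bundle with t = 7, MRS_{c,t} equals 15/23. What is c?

c = 28

MU_c = 3·(c−5)^2·(t−2), MU_t = (c−5)^3.
MRS = (3/1)·(t−2)/(c−5).
Substitute t = 7: MRS = 15/(c − 5). Setting this equal to 15/23 gives c − 5 = 15/(15/23) = 23, so c = 28.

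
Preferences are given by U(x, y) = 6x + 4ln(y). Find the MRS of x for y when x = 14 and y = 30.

MRS = 45

MU_x = 6, MU_y = 4/y.
MRS = 6 ÷ (4/y).
At (14, 30): MRS = 45.
That is, one extra unit of x is worth 45 units of y at the margin.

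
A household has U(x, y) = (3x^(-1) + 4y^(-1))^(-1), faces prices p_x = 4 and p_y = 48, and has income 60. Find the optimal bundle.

x* = 3, y* = 1

For CES with ρ = -1, MRS = (3/4)·(y/x)^2.
Tangency: set MRS = p_x/p_y = 4/48 = 1/12.
So (y/x)^2 = 1/9; taking the square root, y/x = 1/3, i.e. y = (1/3)·x.
Substitute into the budget 4·x + 48·y = 60: 20·x = 60, so x* = 3 and y* = (1/3)·3 = 1.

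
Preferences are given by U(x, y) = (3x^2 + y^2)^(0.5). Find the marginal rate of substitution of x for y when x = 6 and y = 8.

MRS = 2.25

For CES with ρ = 2, MRS = (3/1)·(y/x)^(-1).
At (6, 8): MRS = 2.25.
That is, one extra unit of x is worth 2.25 units of y at the margin.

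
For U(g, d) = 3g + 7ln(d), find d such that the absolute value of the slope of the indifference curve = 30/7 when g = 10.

MU_g = 3, MU_d = 7/d.
MRS = 3 ÷ (7/d).
MRS depends only on d: (3/7)·d = 30/7 ⇒ d = (30/7)/(3/7) = 10.

d = 10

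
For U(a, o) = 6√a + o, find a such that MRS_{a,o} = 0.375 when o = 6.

MU_a = 6/(2√a), MU_o = 1.
MRS = 6/(2√a) ÷ 1.
MRS depends only on a: 3/√a = 0.375 ⇒ √a = 3/0.375 = 8 ⇒ a = 64.

a = 64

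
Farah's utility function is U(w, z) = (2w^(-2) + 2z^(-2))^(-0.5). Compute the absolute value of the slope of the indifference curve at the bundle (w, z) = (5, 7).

For CES with ρ = -2, MRS = (z/w)^3.
At (5, 7): MRS = 343/125.
So at (5, 7) the consumer would give up 343/125 units of z for one more unit of w.

MRS = 343/125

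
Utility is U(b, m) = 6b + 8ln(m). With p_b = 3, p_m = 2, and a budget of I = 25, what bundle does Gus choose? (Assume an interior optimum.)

b* = 7, m* = 2

MU_b = 6, MU_m = 8/m.
MRS = 6 ÷ (8/m).
Tangency: set MRS = p_b/p_m = 3/2 = 1.5.
MRS depends only on m: 0.75·m = 1.5 ⇒ m* = 1.5/0.75 = 2.
From the budget, 3·b = 25 − 2·2 = 21, so b* = 7.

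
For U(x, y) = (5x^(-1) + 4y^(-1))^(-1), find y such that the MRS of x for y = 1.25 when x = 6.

y = 6

For CES with ρ = -1, MRS = (5/4)·(y/x)^2.
Setting (5/4)·(y/6)^2 = 1.25 gives (y/6)^2 = 1, so y/6 = 1 and y = 6.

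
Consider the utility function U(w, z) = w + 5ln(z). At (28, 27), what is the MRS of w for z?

MU_w = 1, MU_z = 5/z.
MRS = 1 ÷ (5/z).
At (28, 27): MRS = 5.4.
The indifference curve has slope −5.4 at this bundle.

MRS = 5.4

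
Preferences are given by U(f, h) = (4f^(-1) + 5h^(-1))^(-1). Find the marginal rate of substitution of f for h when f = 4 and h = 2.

For CES with ρ = -1, MRS = (4/5)·(h/f)^2.
At (4, 2): MRS = 0.2.
That is, one extra unit of f is worth 0.2 units of h at the margin.

MRS = 0.2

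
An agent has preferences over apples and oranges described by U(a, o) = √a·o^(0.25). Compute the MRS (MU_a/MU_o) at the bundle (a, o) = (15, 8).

MU_a = 0.5·a^(-0.5)·o^(0.25) and MU_o = 0.25·√a·o^(-0.75).
MRS = MU_a/MU_o = (2)·o/a.
At (15, 8): MRS = 16/15.
So at (15, 8) the consumer would give up 16/15 units of o for one more unit of a.

MRS = 16/15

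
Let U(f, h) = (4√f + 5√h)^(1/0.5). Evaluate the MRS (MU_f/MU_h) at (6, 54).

For CES with ρ = 0.5, MRS = (4/5)·√(h/f).
At (6, 54): MRS = 2.4.
The indifference curve has slope −2.4 at this bundle.

MRS = 2.4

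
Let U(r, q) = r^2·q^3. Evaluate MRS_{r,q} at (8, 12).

MRS = 1

MU_r = 2·r·q^3 and MU_q = 3·r^2·q^2.
MRS = MU_r/MU_q = (2/3)·q/r.
At (8, 12): MRS = 1.
That is, one extra unit of r is worth 1 units of q at the margin.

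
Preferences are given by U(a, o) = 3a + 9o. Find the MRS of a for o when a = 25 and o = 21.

MRS = 1/3

MU_a = 3, MU_o = 9, so MRS = 3/9 = 1/3 at every bundle.
At (25, 21): MRS = 1/3.
That is, one extra unit of a is worth 1/3 units of o at the margin.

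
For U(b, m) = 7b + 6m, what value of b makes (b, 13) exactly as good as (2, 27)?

b = 14

U(2, 27) = 176.
Set U(b, 13) = 176 and solve.
7b + 6·13 = 176 ⇒ 7b = 98 ⇒ b = 14.
Check: U(14, 13) = 176.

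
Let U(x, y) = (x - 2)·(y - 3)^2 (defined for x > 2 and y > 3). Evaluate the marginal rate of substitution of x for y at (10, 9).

MRS = 0.375

MU_x = (y−3)^2, MU_y = 2·(x−2)·(y−3).
MRS = (1/2)·(y−3)/(x−2).
At (10, 9): MRS = 0.375.
The indifference curve has slope −0.375 at this bundle.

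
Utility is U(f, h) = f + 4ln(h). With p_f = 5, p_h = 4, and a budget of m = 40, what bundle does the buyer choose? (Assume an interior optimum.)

MU_f = 1, MU_h = 4/h.
MRS = 1 ÷ (4/h).
Tangency: set MRS = p_f/p_h = 5/4 = 1.25.
MRS depends only on h: 0.25·h = 1.25 ⇒ h* = 1.25/0.25 = 5.
From the budget, 5·f = 40 − 4·5 = 20, so f* = 4.

f* = 4, h* = 5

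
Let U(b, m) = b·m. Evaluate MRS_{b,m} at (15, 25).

MRS = 5/3

MU_b = m and MU_m = b.
MRS = MU_b/MU_m = m/b.
At (15, 25): MRS = 5/3.
That is, one extra unit of b is worth 5/3 units of m at the margin.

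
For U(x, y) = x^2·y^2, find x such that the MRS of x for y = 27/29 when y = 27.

x = 29

MU_x = 2·x·y^2 and MU_y = 2·x^2·y.
MRS = MU_x/MU_y = y/x.
Substitute y = 27: MRS = 27/x. Setting 27/x = 27/29 gives x = 27/(27/29) = 29.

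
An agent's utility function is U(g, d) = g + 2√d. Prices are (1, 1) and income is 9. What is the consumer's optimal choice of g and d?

g* = 8, d* = 1

MU_g = 1, MU_d = 2/(2√d).
MRS = 1 ÷ (2/(2√d)).
Tangency: set MRS = p_g/p_d = 1/1 = 1.
MRS depends only on d: √d = 1 ⇒ √d = 1 ⇒ d* = 1.
From the budget, 1·g = 9 − 1·1 = 8, so g* = 8.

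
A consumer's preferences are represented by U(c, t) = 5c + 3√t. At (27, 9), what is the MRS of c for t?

MRS = 10

MU_c = 5, MU_t = 3/(2√t).
MRS = 5 ÷ (3/(2√t)).
At (27, 9): MRS = 10.
The indifference curve has slope −10 at this bundle.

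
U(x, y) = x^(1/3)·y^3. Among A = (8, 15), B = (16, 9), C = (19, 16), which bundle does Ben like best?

Evaluate utility at each bundle:
U(A) = 6750.000.
U(B) = 1836.965.
U(C) = 10929.773.
Highest utility is C, so C ≻ A ≻ B.

Bundle C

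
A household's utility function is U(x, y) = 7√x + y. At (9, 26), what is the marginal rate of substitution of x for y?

MRS = 7/6

MU_x = 7/(2√x), MU_y = 1.
MRS = 7/(2√x) ÷ 1.
At (9, 26): MRS = 7/6.
The indifference curve has slope −7/6 at this bundle.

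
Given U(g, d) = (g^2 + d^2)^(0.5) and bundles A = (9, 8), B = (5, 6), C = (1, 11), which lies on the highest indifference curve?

Evaluate utility at each bundle:
U(A) = 12.042.
U(B) = 7.810.
U(C) = 11.045.
Highest utility is A, so A ≻ C ≻ B.

Bundle A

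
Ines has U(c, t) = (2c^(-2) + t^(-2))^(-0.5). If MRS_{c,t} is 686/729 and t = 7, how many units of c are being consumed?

For CES with ρ = -2, MRS = (2/1)·(t/c)^3.
Setting (2/1)·(7/c)^3 = 686/729 gives (7/c)^3 = 343/729, so 7/c = 7/9 and c = 9.

c = 9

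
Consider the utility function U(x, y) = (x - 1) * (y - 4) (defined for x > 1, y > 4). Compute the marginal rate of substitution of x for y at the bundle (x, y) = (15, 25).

MU_x = (y−4), MU_y = (x−1).
MRS = (y−4)/(x−1).
At (15, 25): MRS = 1.5.
So at (15, 25) the consumer would give up 1.5 units of y for one more unit of x.

MRS = 1.5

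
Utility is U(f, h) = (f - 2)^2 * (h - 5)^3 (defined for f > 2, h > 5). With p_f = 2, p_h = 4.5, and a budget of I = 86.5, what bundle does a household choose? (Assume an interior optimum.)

MU_f = 2·(f−2)·(h−5)^3, MU_h = 3·(f−2)^2·(h−5)^2.
MRS = (2/3)·(h−5)/(f−2).
Tangency: set MRS = p_f/p_h = 2/4.5 = 4/9.
So (2/3)·(h − 5)/(f − 2) = 4/9, i.e. (h − 5) = (2/3)·(f − 2).
Rewrite the budget in excess-of-subsistence terms: 2·(f − 2) + 4.5·(h − 5) = 86.5 − 2·2 − 4.5·5 = 60.
Substituting, 5·(f − 2) = 60, so f − 2 = 12 and f* = 14.
Then h − 5 = (2/3)·12 = 8, so h* = 13.

f* = 14, h* = 13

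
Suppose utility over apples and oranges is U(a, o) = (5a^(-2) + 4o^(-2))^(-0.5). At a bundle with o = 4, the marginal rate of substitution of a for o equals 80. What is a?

a = 1

For CES with ρ = -2, MRS = (5/4)·(o/a)^3.
Setting (5/4)·(4/a)^3 = 80 gives (4/a)^3 = 64, so 4/a = 4 and a = 1.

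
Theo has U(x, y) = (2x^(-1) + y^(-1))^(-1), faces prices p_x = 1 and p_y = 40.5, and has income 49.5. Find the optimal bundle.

x* = 9, y* = 1

For CES with ρ = -1, MRS = (2/1)·(y/x)^2.
Tangency: set MRS = p_x/p_y = 1/40.5 = 2/81.
So (y/x)^2 = 1/81; taking the square root, y/x = 1/9, i.e. y = (1/9)·x.
Substitute into the budget 1·x + 40.5·y = 49.5: 5.5·x = 49.5, so x* = 9 and y* = (1/9)·9 = 1.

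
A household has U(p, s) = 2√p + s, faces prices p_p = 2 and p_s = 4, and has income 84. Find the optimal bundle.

MU_p = 2/(2√p), MU_s = 1.
MRS = 2/(2√p) ÷ 1.
Tangency: set MRS = p_p/p_s = 2/4 = 0.5.
MRS depends only on p: 1/√p = 0.5 ⇒ √p = 1/0.5 = 2 ⇒ p* = 4.
From the budget, 4·s = 84 − 2·4 = 76, so s* = 19.

p* = 4, s* = 19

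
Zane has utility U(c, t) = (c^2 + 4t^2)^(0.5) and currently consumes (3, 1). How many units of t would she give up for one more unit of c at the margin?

For CES with ρ = 2, MRS = (1/4)·(t/c)^(-1).
At (3, 1): MRS = 0.75.
So at (3, 1) the consumer would give up 0.75 units of t for one more unit of c.

MRS = 0.75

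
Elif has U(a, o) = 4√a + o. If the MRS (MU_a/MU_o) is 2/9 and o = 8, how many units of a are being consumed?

MU_a = 4/(2√a), MU_o = 1.
MRS = 4/(2√a) ÷ 1.
MRS depends only on a: 2/√a = 2/9 ⇒ √a = 2/(2/9) = 9 ⇒ a = 81.

a = 81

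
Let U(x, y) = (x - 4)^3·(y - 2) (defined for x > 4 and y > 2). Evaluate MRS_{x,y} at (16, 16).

MU_x = 3·(x−4)^2·(y−2), MU_y = (x−4)^3.
MRS = (3/1)·(y−2)/(x−4).
At (16, 16): MRS = 3.5.
So at (16, 16) the consumer would give up 3.5 units of y for one more unit of x.

MRS = 3.5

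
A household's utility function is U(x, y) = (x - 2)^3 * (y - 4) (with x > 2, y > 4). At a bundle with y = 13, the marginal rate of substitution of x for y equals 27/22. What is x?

MU_x = 3·(x−2)^2·(y−4), MU_y = (x−2)^3.
MRS = (3/1)·(y−4)/(x−2).
Substitute y = 13: MRS = 27/(x − 2). Setting this equal to 27/22 gives x − 2 = 27/(27/22) = 22, so x = 24.

x = 24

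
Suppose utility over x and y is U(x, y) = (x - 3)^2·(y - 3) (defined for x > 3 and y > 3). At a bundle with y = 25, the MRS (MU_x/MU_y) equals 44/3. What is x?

x = 6

MU_x = 2·(x−3)·(y−3), MU_y = (x−3)^2.
MRS = (2/1)·(y−3)/(x−3).
Substitute y = 25: MRS = 44/(x − 3). Setting this equal to 44/3 gives x − 3 = 44/(44/3) = 3, so x = 6.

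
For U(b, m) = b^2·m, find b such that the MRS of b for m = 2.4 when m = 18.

MU_b = 2·b·m and MU_m = b^2.
MRS = MU_b/MU_m = (2/1)·m/b.
Substitute m = 18: MRS = 36/b. Setting 36/b = 2.4 gives b = 36/2.4 = 15.

b = 15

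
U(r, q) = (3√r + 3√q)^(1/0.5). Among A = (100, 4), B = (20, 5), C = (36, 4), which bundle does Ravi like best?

Evaluate utility at each bundle:
U(A) = 1296.000.
U(B) = 405.000.
U(C) = 576.000.
Highest utility is A, so A ≻ C ≻ B.

Bundle A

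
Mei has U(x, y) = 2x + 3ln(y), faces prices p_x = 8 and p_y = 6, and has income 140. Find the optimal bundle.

MU_x = 2, MU_y = 3/y.
MRS = 2 ÷ (3/y).
Tangency: set MRS = p_x/p_y = 8/6 = 4/3.
MRS depends only on y: (2/3)·y = 4/3 ⇒ y* = (4/3)/(2/3) = 2.
From the budget, 8·x = 140 − 6·2 = 128, so x* = 16.

x* = 16, y* = 2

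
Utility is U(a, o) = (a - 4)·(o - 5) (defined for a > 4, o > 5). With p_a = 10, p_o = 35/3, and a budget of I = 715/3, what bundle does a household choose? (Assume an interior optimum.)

MU_a = (o−5), MU_o = (a−4).
MRS = (o−5)/(a−4).
Tangency: set MRS = p_a/p_o = 10/(35/3) = 6/7.
So (o − 5)/(a − 4) = 6/7, i.e. (o − 5) = (6/7)·(a − 4).
Rewrite the budget in excess-of-subsistence terms: 10·(a − 4) + (35/3)·(o − 5) = 715/3 − 10·4 − (35/3)·5 = 140.
Substituting, 20·(a − 4) = 140, so a − 4 = 7 and a* = 11.
Then o − 5 = (6/7)·7 = 6, so o* = 11.

a* = 11, o* = 11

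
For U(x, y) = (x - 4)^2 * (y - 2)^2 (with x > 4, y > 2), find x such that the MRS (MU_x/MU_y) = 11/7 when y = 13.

MU_x = 2·(x−4)·(y−2)^2, MU_y = 2·(x−4)^2·(y−2).
MRS = (y−2)/(x−4).
Substitute y = 13: MRS = 11/(x − 4). Setting this equal to 11/7 gives x − 4 = 11/(11/7) = 7, so x = 11.

x = 11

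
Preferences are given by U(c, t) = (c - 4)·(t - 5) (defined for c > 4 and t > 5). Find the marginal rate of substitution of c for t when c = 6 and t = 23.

MU_c = (t−5), MU_t = (c−4).
MRS = (t−5)/(c−4).
At (6, 23): MRS = 9.
So at (6, 23) the consumer would give up 9 units of t for one more unit of c.

MRS = 9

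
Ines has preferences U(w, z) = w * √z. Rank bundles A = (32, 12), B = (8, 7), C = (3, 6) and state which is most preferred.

Evaluate utility at each bundle:
U(A) = 110.851.
U(B) = 21.166.
U(C) = 7.348.
Highest utility is A, so A ≻ B ≻ C.

Bundle A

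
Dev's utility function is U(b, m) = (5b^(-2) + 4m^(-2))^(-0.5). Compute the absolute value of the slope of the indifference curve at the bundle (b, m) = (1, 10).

MRS = 1250

For CES with ρ = -2, MRS = (5/4)·(m/b)^3.
At (1, 10): MRS = 1250.
The indifference curve has slope −1250 at this bundle.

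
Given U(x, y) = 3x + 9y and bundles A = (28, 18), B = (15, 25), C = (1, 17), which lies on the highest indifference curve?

Bundle B

Evaluate utility at each bundle:
U(A) = 246.
U(B) = 270.
U(C) = 156.
Highest utility is B, so B ≻ A ≻ C.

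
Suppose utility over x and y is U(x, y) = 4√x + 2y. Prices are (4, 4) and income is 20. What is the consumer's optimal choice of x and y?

x* = 1, y* = 4

MU_x = 4/(2√x), MU_y = 2.
MRS = 4/(2√x) ÷ 2.
Tangency: set MRS = p_x/p_y = 4/4 = 1.
MRS depends only on x: 1/√x = 1 ⇒ √x = 1/1 = 1 ⇒ x* = 1.
From the budget, 4·y = 20 − 4·1 = 16, so y* = 4.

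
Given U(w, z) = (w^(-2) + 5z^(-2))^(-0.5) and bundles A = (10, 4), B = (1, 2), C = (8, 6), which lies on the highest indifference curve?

Bundle C

Evaluate utility at each bundle:
U(A) = 1.761.
U(B) = 0.667.
U(C) = 2.544.
Highest utility is C, so C ≻ A ≻ B.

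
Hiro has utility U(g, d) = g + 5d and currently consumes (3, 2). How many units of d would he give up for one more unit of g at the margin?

MRS = 0.2

MU_g = 1, MU_d = 5, so MRS = 1/5 = 0.2 at every bundle.
At (3, 2): MRS = 0.2.
That is, one extra unit of g is worth 0.2 units of d at the margin.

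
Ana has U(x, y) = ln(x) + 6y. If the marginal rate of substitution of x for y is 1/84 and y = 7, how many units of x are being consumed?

x = 14

MU_x = 1/x, MU_y = 6.
MRS = 1/x ÷ 6.
MRS depends only on x: (1/6)/x = 1/84 ⇒ x = (1/6)/(1/84) = 14.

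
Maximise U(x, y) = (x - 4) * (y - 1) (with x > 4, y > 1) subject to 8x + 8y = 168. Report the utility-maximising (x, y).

x* = 12, y* = 9

MU_x = (y−1), MU_y = (x−4).
MRS = (y−1)/(x−4).
Tangency: set MRS = p_x/p_y = 8/8 = 1.
So (y − 1)/(x − 4) = 1, i.e. (y − 1) = (x − 4).
Rewrite the budget in excess-of-subsistence terms: 8·(x − 4) + 8·(y − 1) = 168 − 8·4 − 8·1 = 128.
Substituting, 16·(x − 4) = 128, so x − 4 = 8 and x* = 12.
Then y − 1 = 8, so y* = 9.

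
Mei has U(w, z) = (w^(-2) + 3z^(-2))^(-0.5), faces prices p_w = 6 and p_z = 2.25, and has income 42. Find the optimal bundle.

w* = 4, z* = 8

For CES with ρ = -2, MRS = (1/3)·(z/w)^3.
Tangency: set MRS = p_w/p_z = 6/2.25 = 8/3.
So (z/w)^3 = 8; taking the cube root, z/w = 2, i.e. z = 2·w.
Substitute into the budget 6·w + 2.25·z = 42: 10.5·w = 42, so w* = 4 and z* = 2·4 = 8.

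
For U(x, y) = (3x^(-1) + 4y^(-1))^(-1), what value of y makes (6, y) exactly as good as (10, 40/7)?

y = 8

U depends on (x, y) only through S = 3x^(-1) + 4y^(-1), so equal utility means equal S. At (10, 40/7): S = 1.
With x = 6: 3·6^(-1) = 0.5, so 4y^(-1) = 1 − 0.5 = 0.5, i.e. y^(-1) = 0.125.
Hence y = 1/0.125 = 8.
Check: U(6, 8) = 1.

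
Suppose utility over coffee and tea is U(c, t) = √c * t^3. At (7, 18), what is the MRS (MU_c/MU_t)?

MU_c = 0.5·c^(-0.5)·t^3 and MU_t = 3·√c·t^2.
MRS = MU_c/MU_t = (1/6)·t/c.
At (7, 18): MRS = 3/7.
The indifference curve has slope −3/7 at this bundle.

MRS = 3/7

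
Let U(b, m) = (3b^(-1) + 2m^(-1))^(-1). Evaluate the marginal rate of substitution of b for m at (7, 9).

For CES with ρ = -1, MRS = (3/2)·(m/b)^2.
At (7, 9): MRS = 243/98.
That is, one extra unit of b is worth 243/98 units of m at the margin.

MRS = 243/98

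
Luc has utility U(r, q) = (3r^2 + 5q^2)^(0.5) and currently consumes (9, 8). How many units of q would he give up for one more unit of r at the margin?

MRS = 27/40

For CES with ρ = 2, MRS = (3/5)·(q/r)^(-1).
At (9, 8): MRS = 27/40.
That is, one extra unit of r is worth 27/40 units of q at the margin.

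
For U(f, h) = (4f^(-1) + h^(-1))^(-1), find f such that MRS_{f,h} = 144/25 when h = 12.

For CES with ρ = -1, MRS = (4/1)·(h/f)^2.
Setting (4/1)·(12/f)^2 = 144/25 gives (12/f)^2 = 36/25, so 12/f = 1.2 and f = 10.

f = 10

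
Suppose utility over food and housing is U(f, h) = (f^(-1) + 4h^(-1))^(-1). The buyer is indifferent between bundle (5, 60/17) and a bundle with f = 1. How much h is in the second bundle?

U depends on (f, h) only through S = f^(-1) + 4h^(-1), so equal utility means equal S. At (5, 60/17): S = 4/3.
With f = 1: 1^(-1) = 1, so 4h^(-1) = 4/3 − 1 = 1/3, i.e. h^(-1) = 1/12.
Hence h = 1/(1/12) = 12.
Check: U(1, 12) = 0.75.

h = 12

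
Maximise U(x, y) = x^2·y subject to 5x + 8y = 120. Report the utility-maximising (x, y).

MU_x = 2·x·y and MU_y = x^2.
MRS = MU_x/MU_y = (2/1)·y/x.
Tangency: set MRS = p_x/p_y = 5/8 = 0.625.
So (2/1)·y/x = 0.625, i.e. y = (5/16)·x.
Substitute into the budget 5·x + 8·y = 120: 7.5·x = 120, so x* = 16.
Then y* = (5/16)·16 = 5.

x* = 16, y* = 5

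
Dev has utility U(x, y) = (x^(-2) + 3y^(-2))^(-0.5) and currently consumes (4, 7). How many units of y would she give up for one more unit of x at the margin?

MRS = 343/192

For CES with ρ = -2, MRS = (1/3)·(y/x)^3.
At (4, 7): MRS = 343/192.
So at (4, 7) the consumer would give up 343/192 units of y for one more unit of x.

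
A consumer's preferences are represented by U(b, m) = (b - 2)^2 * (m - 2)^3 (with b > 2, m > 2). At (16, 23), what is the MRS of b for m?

MU_b = 2·(b−2)·(m−2)^3, MU_m = 3·(b−2)^2·(m−2)^2.
MRS = (2/3)·(m−2)/(b−2).
At (16, 23): MRS = 1.
The indifference curve has slope −1 at this bundle.

MRS = 1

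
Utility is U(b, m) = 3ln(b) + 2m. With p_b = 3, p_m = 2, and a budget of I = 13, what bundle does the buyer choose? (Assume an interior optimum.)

MU_b = 3/b, MU_m = 2.
MRS = 3/b ÷ 2.
Tangency: set MRS = p_b/p_m = 3/2 = 1.5.
MRS depends only on b: 1.5/b = 1.5 ⇒ b* = 1.5/1.5 = 1.
From the budget, 2·m = 13 − 3·1 = 10, so m* = 5.

b* = 1, m* = 5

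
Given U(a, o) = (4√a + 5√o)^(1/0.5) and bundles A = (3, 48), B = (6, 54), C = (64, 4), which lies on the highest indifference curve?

Evaluate utility at each bundle:
U(A) = 1728.000.
U(B) = 2166.000.
U(C) = 1764.000.
Highest utility is B, so B ≻ C ≻ A.

Bundle B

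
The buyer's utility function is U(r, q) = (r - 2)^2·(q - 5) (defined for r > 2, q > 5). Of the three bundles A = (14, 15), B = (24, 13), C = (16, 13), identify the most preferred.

Evaluate utility at each bundle:
U(A) = 1440.
U(B) = 3872.
U(C) = 1568.
Highest utility is B, so B ≻ C ≻ A.

Bundle B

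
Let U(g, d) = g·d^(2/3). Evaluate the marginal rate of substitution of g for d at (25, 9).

MU_g = d^(2/3) and MU_d = 2/3·g·d^(-1/3).
MRS = MU_g/MU_d = (1.5)·d/g.
At (25, 9): MRS = 27/50.
So at (25, 9) the consumer would give up 27/50 units of d for one more unit of g.

MRS = 27/50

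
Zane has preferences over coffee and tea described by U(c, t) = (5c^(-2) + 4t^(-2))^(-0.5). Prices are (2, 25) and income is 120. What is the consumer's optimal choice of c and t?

For CES with ρ = -2, MRS = (5/4)·(t/c)^3.
Tangency: set MRS = p_c/p_t = 2/25.
So (t/c)^3 = 8/125; taking the cube root, t/c = 0.4, i.e. t = 0.4·c.
Substitute into the budget 2·c + 25·t = 120: 12·c = 120, so c* = 10 and t* = 0.4·10 = 4.

c* = 10, t* = 4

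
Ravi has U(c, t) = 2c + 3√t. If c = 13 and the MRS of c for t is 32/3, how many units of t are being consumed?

MU_c = 2, MU_t = 3/(2√t).
MRS = 2 ÷ (3/(2√t)).
MRS depends only on t: (4/3)·√t = 32/3 ⇒ √t = (32/3)/(4/3) = 8 ⇒ t = 64.

t = 64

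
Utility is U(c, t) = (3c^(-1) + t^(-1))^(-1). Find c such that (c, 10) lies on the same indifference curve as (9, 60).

U depends on (c, t) only through S = 3c^(-1) + t^(-1), so equal utility means equal S. At (9, 60): S = 0.35.
With t = 10: 10^(-1) = 0.1, so 3c^(-1) = 0.35 − 0.1 = 0.25, i.e. c^(-1) = 1/12.
Hence c = 1/(1/12) = 12.
Check: U(12, 10) = 2.8571.

c = 12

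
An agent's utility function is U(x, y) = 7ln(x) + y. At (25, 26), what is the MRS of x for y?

MU_x = 7/x, MU_y = 1.
MRS = 7/x ÷ 1.
At (25, 26): MRS = 7/25.
The indifference curve has slope −7/25 at this bundle.

MRS = 7/25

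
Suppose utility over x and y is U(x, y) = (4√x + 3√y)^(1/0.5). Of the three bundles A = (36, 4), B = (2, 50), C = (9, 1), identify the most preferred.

Bundle A

Evaluate utility at each bundle:
U(A) = 900.000.
U(B) = 722.000.
U(C) = 225.000.
Highest utility is A, so A ≻ B ≻ C.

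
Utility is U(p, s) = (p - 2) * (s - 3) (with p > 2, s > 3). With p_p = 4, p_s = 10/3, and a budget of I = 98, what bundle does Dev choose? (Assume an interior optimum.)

p* = 12, s* = 15

MU_p = (s−3), MU_s = (p−2).
MRS = (s−3)/(p−2).
Tangency: set MRS = p_p/p_s = 4/(10/3) = 1.2.
So (s − 3)/(p − 2) = 1.2, i.e. (s − 3) = 1.2·(p − 2).
Rewrite the budget in excess-of-subsistence terms: 4·(p − 2) + (10/3)·(s − 3) = 98 − 4·2 − (10/3)·3 = 80.
Substituting, 8·(p − 2) = 80, so p − 2 = 10 and p* = 12.
Then s − 3 = 1.2·10 = 12, so s* = 15.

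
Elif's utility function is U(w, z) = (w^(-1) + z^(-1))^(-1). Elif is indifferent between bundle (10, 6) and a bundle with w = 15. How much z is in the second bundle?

U depends on (w, z) only through S = w^(-1) + z^(-1), so equal utility means equal S. At (10, 6): S = 4/15.
With w = 15: 15^(-1) = 1/15, so z^(-1) = 4/15 − 1/15 = 0.2.
Hence z = 1/0.2 = 5.
Check: U(15, 5) = 3.75.

z = 5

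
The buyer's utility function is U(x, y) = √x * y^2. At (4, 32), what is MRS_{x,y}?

MU_x = 0.5·x^(-0.5)·y^2 and MU_y = 2·√x·y.
MRS = MU_x/MU_y = (0.25)·y/x.
At (4, 32): MRS = 2.
The indifference curve has slope −2 at this bundle.

MRS = 2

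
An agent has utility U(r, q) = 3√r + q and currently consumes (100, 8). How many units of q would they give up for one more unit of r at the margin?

MU_r = 3/(2√r), MU_q = 1.
MRS = 3/(2√r) ÷ 1.
At (100, 8): MRS = 0.15.
That is, one extra unit of r is worth 0.15 units of q at the margin.

MRS = 0.15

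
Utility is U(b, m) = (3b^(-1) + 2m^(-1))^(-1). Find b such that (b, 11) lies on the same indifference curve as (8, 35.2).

b = 12

U depends on (b, m) only through S = 3b^(-1) + 2m^(-1), so equal utility means equal S. At (8, 35.2): S = 19/44.
With m = 11: 2·11^(-1) = 2/11, so 3b^(-1) = 19/44 − 2/11 = 0.25, i.e. b^(-1) = 1/12.
Hence b = 1/(1/12) = 12.
Check: U(12, 11) = 2.3158.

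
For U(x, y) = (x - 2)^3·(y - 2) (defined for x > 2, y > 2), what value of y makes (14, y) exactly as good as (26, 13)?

y = 90

U(26, 13) = 152064.
Set U(14, y) = 152064 and solve.
With x = 14: (14 − 2)^3 = 1728, so (y − 2) = 152064/1728 = 88.
So y = 2 + 88 = 90.
Check: U(14, 90) = 152064.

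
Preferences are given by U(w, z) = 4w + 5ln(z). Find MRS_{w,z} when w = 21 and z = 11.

MRS = 8.8

MU_w = 4, MU_z = 5/z.
MRS = 4 ÷ (5/z).
At (21, 11): MRS = 8.8.
The indifference curve has slope −8.8 at this bundle.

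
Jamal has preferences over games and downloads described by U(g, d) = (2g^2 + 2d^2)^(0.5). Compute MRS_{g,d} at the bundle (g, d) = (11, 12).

MRS = 11/12

For CES with ρ = 2, MRS = (d/g)^(-1).
At (11, 12): MRS = 11/12.
That is, one extra unit of g is worth 11/12 units of d at the margin.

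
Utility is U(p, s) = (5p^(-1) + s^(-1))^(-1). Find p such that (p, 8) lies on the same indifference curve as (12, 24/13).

U depends on (p, s) only through S = 5p^(-1) + s^(-1), so equal utility means equal S. At (12, 24/13): S = 23/24.
With s = 8: 8^(-1) = 0.125, so 5p^(-1) = 23/24 − 0.125 = 5/6, i.e. p^(-1) = 1/6.
Hence p = 1/(1/6) = 6.
Check: U(6, 8) = 1.0435.

p = 6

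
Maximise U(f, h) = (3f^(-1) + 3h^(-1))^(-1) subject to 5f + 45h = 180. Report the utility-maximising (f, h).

For CES with ρ = -1, MRS = (h/f)^2.
Tangency: set MRS = p_f/p_h = 5/45 = 1/9.
So (h/f)^2 = 1/9; taking the square root, h/f = 1/3, i.e. h = (1/3)·f.
Substitute into the budget 5·f + 45·h = 180: 20·f = 180, so f* = 9 and h* = (1/3)·9 = 3.

f* = 9, h* = 3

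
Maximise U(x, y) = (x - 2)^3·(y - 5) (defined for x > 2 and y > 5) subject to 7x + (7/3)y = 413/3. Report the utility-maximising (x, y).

MU_x = 3·(x−2)^2·(y−5), MU_y = (x−2)^3.
MRS = (3/1)·(y−5)/(x−2).
Tangency: set MRS = p_x/p_y = 7/(7/3) = 3.
So (3/1)·(y − 5)/(x − 2) = 3, i.e. (y − 5) = (x − 2).
Rewrite the budget in excess-of-subsistence terms: 7·(x − 2) + (7/3)·(y − 5) = 413/3 − 7·2 − (7/3)·5 = 112.
Substituting, (28/3)·(x − 2) = 112, so x − 2 = 12 and x* = 14.
Then y − 5 = 12, so y* = 17.

x* = 14, y* = 17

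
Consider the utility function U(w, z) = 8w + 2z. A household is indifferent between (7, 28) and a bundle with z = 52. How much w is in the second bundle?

w = 1

U(7, 28) = 112.
Set U(w, 52) = 112 and solve.
8w + 2·52 = 112 ⇒ 8w = 8 ⇒ w = 1.
Check: U(1, 52) = 112.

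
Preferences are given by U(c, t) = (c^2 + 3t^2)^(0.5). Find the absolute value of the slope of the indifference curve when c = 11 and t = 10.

MRS = 11/30

For CES with ρ = 2, MRS = (1/3)·(t/c)^(-1).
At (11, 10): MRS = 11/30.
So at (11, 10) the consumer would give up 11/30 units of t for one more unit of c.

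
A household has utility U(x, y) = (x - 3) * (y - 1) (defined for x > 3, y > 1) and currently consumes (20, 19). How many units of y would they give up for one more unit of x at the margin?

MU_x = (y−1), MU_y = (x−3).
MRS = (y−1)/(x−3).
At (20, 19): MRS = 18/17.
So at (20, 19) the consumer would give up 18/17 units of y for one more unit of x.

MRS = 18/17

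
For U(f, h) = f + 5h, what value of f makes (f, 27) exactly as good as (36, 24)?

f = 21

U(36, 24) = 156.
Set U(f, 27) = 156 and solve.
f + 5·27 = 156 ⇒ f = 21 ⇒ f = 21.
Check: U(21, 27) = 156.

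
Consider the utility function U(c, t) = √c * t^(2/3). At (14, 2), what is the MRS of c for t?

MU_c = 0.5·c^(-0.5)·t^(2/3) and MU_t = 2/3·√c·t^(-1/3).
MRS = MU_c/MU_t = (0.75)·t/c.
At (14, 2): MRS = 3/28.
The indifference curve has slope −3/28 at this bundle.

MRS = 3/28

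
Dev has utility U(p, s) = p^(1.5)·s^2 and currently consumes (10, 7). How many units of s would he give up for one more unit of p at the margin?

MU_p = 1.5·√p·s^2 and MU_s = 2·p^(1.5)·s.
MRS = MU_p/MU_s = (0.75)·s/p.
At (10, 7): MRS = 21/40.
That is, one extra unit of p is worth 21/40 units of s at the margin.

MRS = 21/40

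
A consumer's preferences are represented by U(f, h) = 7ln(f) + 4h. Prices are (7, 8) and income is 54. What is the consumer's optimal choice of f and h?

f* = 2, h* = 5

MU_f = 7/f, MU_h = 4.
MRS = 7/f ÷ 4.
Tangency: set MRS = p_f/p_h = 7/8 = 0.875.
MRS depends only on f: 1.75/f = 0.875 ⇒ f* = 1.75/0.875 = 2.
From the budget, 8·h = 54 − 7·2 = 40, so h* = 5.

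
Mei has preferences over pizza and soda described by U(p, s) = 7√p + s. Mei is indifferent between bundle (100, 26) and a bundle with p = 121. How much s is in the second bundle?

U(100, 26) = 96.
Set U(121, s) = 96 and solve.
With p = 121: √121 = 11, so s = 96 − 7·11 = 19.
Check: U(121, 19) = 96.

s = 19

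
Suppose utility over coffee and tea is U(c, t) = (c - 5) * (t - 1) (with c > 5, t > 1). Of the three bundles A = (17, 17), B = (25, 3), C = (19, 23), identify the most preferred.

Bundle C

Evaluate utility at each bundle:
U(A) = 192.
U(B) = 40.
U(C) = 308.
Highest utility is C, so C ≻ A ≻ B.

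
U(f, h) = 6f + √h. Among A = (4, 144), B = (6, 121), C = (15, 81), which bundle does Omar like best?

Bundle C

Evaluate utility at each bundle:
U(A) = 36.000.
U(B) = 47.000.
U(C) = 99.000.
Highest utility is C, so C ≻ B ≻ A.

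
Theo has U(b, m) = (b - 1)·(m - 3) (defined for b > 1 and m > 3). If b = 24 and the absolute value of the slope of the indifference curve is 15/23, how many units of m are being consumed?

m = 18

MU_b = (m−3), MU_m = (b−1).
MRS = (m−3)/(b−1).
Substitute b = 24: MRS = (m − 3)/23. Setting this equal to 15/23 gives m − 3 = (15/23)·23 = 15, so m = 18.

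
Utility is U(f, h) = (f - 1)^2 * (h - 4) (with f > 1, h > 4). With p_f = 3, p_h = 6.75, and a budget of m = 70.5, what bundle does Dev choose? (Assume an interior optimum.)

f* = 10, h* = 6

MU_f = 2·(f−1)·(h−4), MU_h = (f−1)^2.
MRS = (2/1)·(h−4)/(f−1).
Tangency: set MRS = p_f/p_h = 3/6.75 = 4/9.
So (2/1)·(h − 4)/(f − 1) = 4/9, i.e. (h − 4) = (2/9)·(f − 1).
Rewrite the budget in excess-of-subsistence terms: 3·(f − 1) + 6.75·(h − 4) = 70.5 − 3·1 − 6.75·4 = 40.5.
Substituting, 4.5·(f − 1) = 40.5, so f − 1 = 9 and f* = 10.
Then h − 4 = (2/9)·9 = 2, so h* = 6.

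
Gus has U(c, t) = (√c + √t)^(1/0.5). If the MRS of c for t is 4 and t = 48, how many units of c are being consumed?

c = 3

For CES with ρ = 0.5, MRS = √(t/c).
Setting √(48/c) = 4 gives 48/c = 16 and c = 3.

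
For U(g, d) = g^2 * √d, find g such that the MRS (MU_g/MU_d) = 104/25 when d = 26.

g = 25

MU_g = 2·g·√d and MU_d = 0.5·g^2·d^(-0.5).
MRS = MU_g/MU_d = (4)·d/g.
Substitute d = 26: MRS = 104/g. Setting 104/g = 104/25 gives g = 104/(104/25) = 25.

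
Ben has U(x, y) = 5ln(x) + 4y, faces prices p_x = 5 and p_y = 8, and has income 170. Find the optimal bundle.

MU_x = 5/x, MU_y = 4.
MRS = 5/x ÷ 4.
Tangency: set MRS = p_x/p_y = 5/8 = 0.625.
MRS depends only on x: 1.25/x = 0.625 ⇒ x* = 1.25/0.625 = 2.
From the budget, 8·y = 170 − 5·2 = 160, so y* = 20.

x* = 2, y* = 20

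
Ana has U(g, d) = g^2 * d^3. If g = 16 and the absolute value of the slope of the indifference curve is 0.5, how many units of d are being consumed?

MU_g = 2·g·d^3 and MU_d = 3·g^2·d^2.
MRS = MU_g/MU_d = (2/3)·d/g.
Substitute g = 16: MRS = d/24. Setting d/24 = 0.5 gives d = 0.5·24 = 12.

d = 12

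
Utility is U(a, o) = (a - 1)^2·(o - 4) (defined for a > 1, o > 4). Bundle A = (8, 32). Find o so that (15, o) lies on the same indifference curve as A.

o = 11

U(8, 32) = 1372.
Set U(15, o) = 1372 and solve.
With a = 15: (15 − 1)^2 = 196, so (o − 4) = 1372/196 = 7.
So o = 4 + 7 = 11.
Check: U(15, 11) = 1372.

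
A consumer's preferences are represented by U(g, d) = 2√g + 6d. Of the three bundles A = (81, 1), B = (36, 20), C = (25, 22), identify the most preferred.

Evaluate utility at each bundle:
U(A) = 24.000.
U(B) = 132.000.
U(C) = 142.000.
Highest utility is C, so C ≻ B ≻ A.

Bundle C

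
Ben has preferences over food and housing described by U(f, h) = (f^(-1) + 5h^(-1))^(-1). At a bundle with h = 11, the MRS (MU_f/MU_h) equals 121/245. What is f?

f = 7

For CES with ρ = -1, MRS = (1/5)·(h/f)^2.
Setting (1/5)·(11/f)^2 = 121/245 gives (11/f)^2 = 121/49, so 11/f = 11/7 and f = 7.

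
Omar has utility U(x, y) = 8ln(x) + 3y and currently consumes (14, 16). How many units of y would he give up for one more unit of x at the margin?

MU_x = 8/x, MU_y = 3.
MRS = 8/x ÷ 3.
At (14, 16): MRS = 4/21.
The indifference curve has slope −4/21 at this bundle.

MRS = 4/21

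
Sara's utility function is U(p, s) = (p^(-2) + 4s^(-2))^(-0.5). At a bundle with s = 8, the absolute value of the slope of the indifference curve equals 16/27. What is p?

For CES with ρ = -2, MRS = (1/4)·(s/p)^3.
Setting (1/4)·(8/p)^3 = 16/27 gives (8/p)^3 = 64/27, so 8/p = 4/3 and p = 6.

p = 6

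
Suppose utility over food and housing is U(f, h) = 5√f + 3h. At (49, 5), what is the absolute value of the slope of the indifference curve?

MRS = 5/42

MU_f = 5/(2√f), MU_h = 3.
MRS = 5/(2√f) ÷ 3.
At (49, 5): MRS = 5/42.
So at (49, 5) the consumer would give up 5/42 units of h for one more unit of f.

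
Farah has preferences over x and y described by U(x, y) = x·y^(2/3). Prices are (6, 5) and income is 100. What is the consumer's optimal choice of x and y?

x* = 10, y* = 8

MU_x = y^(2/3) and MU_y = 2/3·x·y^(-1/3).
MRS = MU_x/MU_y = (1.5)·y/x.
Tangency: set MRS = p_x/p_y = 6/5 = 1.2.
So (1.5)·y/x = 1.2, i.e. y = 0.8·x.
Substitute into the budget 6·x + 5·y = 100: 10·x = 100, so x* = 10.
Then y* = 0.8·10 = 8.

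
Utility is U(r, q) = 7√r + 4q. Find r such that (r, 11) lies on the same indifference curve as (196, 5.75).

U(196, 5.75) = 121.
Set U(r, 11) = 121 and solve.
With q = 11: 7√r = 121 − 4·11 = 77, so √r = 11 and r = 121.
Check: U(121, 11) = 121.

r = 121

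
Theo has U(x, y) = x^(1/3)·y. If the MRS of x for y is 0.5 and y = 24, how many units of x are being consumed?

MU_x = 1/3·x^(-2/3)·y and MU_y = x^(1/3).
MRS = MU_x/MU_y = (1/3)·y/x.
Substitute y = 24: MRS = 8/x. Setting 8/x = 0.5 gives x = 8/0.5 = 16.

x = 16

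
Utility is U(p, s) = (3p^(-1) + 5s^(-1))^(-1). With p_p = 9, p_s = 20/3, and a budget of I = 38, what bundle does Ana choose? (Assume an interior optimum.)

For CES with ρ = -1, MRS = (3/5)·(s/p)^2.
Tangency: set MRS = p_p/p_s = 9/(20/3) = 1.35.
So (s/p)^2 = 2.25; taking the square root, s/p = 1.5, i.e. s = 1.5·p.
Substitute into the budget 9·p + (20/3)·s = 38: 19·p = 38, so p* = 2 and s* = 1.5·2 = 3.

p* = 2, s* = 3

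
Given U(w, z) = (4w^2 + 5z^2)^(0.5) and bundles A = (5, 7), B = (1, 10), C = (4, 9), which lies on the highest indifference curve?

Evaluate utility at each bundle:
U(A) = 18.574.
U(B) = 22.450.
U(C) = 21.656.
Highest utility is B, so B ≻ C ≻ A.

Bundle B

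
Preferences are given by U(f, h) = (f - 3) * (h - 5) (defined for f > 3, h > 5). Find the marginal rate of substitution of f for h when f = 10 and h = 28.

MRS = 23/7

MU_f = (h−5), MU_h = (f−3).
MRS = (h−5)/(f−3).
At (10, 28): MRS = 23/7.
So at (10, 28) the consumer would give up 23/7 units of h for one more unit of f.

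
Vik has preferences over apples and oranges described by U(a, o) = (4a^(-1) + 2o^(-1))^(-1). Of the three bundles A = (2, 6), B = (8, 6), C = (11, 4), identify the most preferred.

Evaluate utility at each bundle:
U(A) = 0.429.
U(B) = 1.200.
U(C) = 1.158.
Highest utility is B, so B ≻ C ≻ A.

Bundle B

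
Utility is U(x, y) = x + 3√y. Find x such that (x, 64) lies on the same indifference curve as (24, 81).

x = 27

U(24, 81) = 51.
Set U(x, 64) = 51 and solve.
With y = 64: √64 = 8, so x = 51 − 3·8 = 27.
Check: U(27, 64) = 51.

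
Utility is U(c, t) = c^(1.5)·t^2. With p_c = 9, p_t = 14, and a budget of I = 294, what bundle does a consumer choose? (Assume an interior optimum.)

MU_c = 1.5·√c·t^2 and MU_t = 2·c^(1.5)·t.
MRS = MU_c/MU_t = (0.75)·t/c.
Tangency: set MRS = p_c/p_t = 9/14.
So (0.75)·t/c = 9/14, i.e. t = (6/7)·c.
Substitute into the budget 9·c + 14·t = 294: 21·c = 294, so c* = 14.
Then t* = (6/7)·14 = 12.

c* = 14, t* = 12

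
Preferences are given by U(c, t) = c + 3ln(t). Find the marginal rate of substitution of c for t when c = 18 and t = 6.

MRS = 2

MU_c = 1, MU_t = 3/t.
MRS = 1 ÷ (3/t).
At (18, 6): MRS = 2.
The indifference curve has slope −2 at this bundle.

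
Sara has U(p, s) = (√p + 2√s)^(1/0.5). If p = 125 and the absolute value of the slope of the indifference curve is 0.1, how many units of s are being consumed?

For CES with ρ = 0.5, MRS = (1/2)·√(s/p).
Setting (1/2)·√(s/125) = 0.1 gives √(s/125) = 0.2, so s/125 = 1/25 and s = 5.

s = 5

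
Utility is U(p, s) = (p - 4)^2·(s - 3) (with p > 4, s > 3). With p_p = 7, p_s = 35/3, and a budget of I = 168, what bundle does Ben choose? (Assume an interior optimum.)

MU_p = 2·(p−4)·(s−3), MU_s = (p−4)^2.
MRS = (2/1)·(s−3)/(p−4).
Tangency: set MRS = p_p/p_s = 7/(35/3) = 0.6.
So (2/1)·(s − 3)/(p − 4) = 0.6, i.e. (s − 3) = 0.3·(p − 4).
Rewrite the budget in excess-of-subsistence terms: 7·(p − 4) + (35/3)·(s − 3) = 168 − 7·4 − (35/3)·3 = 105.
Substituting, 10.5·(p − 4) = 105, so p − 4 = 10 and p* = 14.
Then s − 3 = 0.3·10 = 3, so s* = 6.

p* = 14, s* = 6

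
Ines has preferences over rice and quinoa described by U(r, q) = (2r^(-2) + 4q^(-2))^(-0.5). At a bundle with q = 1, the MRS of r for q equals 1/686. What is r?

r = 7

For CES with ρ = -2, MRS = (2/4)·(q/r)^3.
Setting (2/4)·(1/r)^3 = 1/686 gives (1/r)^3 = 1/343, so 1/r = 1/7 and r = 7.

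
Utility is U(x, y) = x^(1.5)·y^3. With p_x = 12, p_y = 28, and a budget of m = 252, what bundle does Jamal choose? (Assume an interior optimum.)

x* = 7, y* = 6

MU_x = 1.5·√x·y^3 and MU_y = 3·x^(1.5)·y^2.
MRS = MU_x/MU_y = (0.5)·y/x.
Tangency: set MRS = p_x/p_y = 12/28 = 3/7.
So (0.5)·y/x = 3/7, i.e. y = (6/7)·x.
Substitute into the budget 12·x + 28·y = 252: 36·x = 252, so x* = 7.
Then y* = (6/7)·7 = 6.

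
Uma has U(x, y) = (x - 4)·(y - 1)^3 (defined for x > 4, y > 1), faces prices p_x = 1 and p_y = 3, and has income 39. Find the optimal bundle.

MU_x = (y−1)^3, MU_y = 3·(x−4)·(y−1)^2.
MRS = (1/3)·(y−1)/(x−4).
Tangency: set MRS = p_x/p_y = 1/3.
So (1/3)·(y − 1)/(x − 4) = 1/3, i.e. (y − 1) = (x − 4).
Rewrite the budget in excess-of-subsistence terms: 1·(x − 4) + 3·(y − 1) = 39 − 1·4 − 3·1 = 32.
Substituting, 4·(x − 4) = 32, so x − 4 = 8 and x* = 12.
Then y − 1 = 8, so y* = 9.

x* = 12, y* = 9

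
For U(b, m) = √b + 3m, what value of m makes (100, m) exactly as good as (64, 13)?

U(64, 13) = 47.
Set U(100, m) = 47 and solve.
With b = 100: √100 = 10, so 3m = 47 − 10 = 37 and m = 37/3.
Check: U(100, 37/3) = 47.

m = 37/3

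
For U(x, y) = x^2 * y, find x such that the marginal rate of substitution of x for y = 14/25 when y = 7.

x = 25

MU_x = 2·x·y and MU_y = x^2.
MRS = MU_x/MU_y = (2/1)·y/x.
Substitute y = 7: MRS = 14/x. Setting 14/x = 14/25 gives x = 14/(14/25) = 25.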